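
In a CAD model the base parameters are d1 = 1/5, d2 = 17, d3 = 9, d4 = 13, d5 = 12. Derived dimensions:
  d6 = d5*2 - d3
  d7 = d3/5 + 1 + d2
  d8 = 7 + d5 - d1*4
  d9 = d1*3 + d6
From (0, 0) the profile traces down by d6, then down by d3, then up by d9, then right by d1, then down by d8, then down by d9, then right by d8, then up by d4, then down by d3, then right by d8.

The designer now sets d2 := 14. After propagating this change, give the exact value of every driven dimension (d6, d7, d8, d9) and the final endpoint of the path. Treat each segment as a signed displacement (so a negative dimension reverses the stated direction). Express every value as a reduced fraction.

d6 = 15
d7 = 84/5
d8 = 91/5
d9 = 78/5
endpoint = (183/5, -191/5)

Apply edit: d2 := 14
  d6 = d5*2 - d3 = 15
  d7 = d3/5 + 1 + d2 = 84/5
  d8 = 7 + d5 - d1*4 = 91/5
  d9 = d1*3 + d6 = 78/5
Walk from origin (0, 0):
  seg 1: down by d6 = 15 → (0, -15)
  seg 2: down by d3 = 9 → (0, -24)
  seg 3: up by d9 = 78/5 → (0, -42/5)
  seg 4: right by d1 = 1/5 → (1/5, -42/5)
  seg 5: down by d8 = 91/5 → (1/5, -133/5)
  seg 6: down by d9 = 78/5 → (1/5, -211/5)
  seg 7: right by d8 = 91/5 → (92/5, -211/5)
  seg 8: up by d4 = 13 → (92/5, -146/5)
  seg 9: down by d3 = 9 → (92/5, -191/5)
  seg 10: right by d8 = 91/5 → (183/5, -191/5)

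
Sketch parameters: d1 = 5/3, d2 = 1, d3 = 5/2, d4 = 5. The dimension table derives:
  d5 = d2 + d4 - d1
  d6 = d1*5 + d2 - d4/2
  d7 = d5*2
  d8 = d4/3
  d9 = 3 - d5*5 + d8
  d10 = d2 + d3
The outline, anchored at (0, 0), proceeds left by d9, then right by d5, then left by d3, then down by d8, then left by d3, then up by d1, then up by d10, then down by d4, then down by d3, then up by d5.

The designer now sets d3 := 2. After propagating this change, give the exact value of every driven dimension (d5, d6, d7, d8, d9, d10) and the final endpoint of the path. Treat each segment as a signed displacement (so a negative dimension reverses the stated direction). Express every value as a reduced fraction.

Apply edit: d3 := 2
  d5 = d2 + d4 - d1 = 13/3
  d6 = d1*5 + d2 - d4/2 = 41/6
  d7 = d5*2 = 26/3
  d8 = d4/3 = 5/3
  d9 = 3 - d5*5 + d8 = -17
  d10 = d2 + d3 = 3
Walk from origin (0, 0):
  seg 1: left by d9 = -17 → (17, 0)
  seg 2: right by d5 = 13/3 → (64/3, 0)
  seg 3: left by d3 = 2 → (58/3, 0)
  seg 4: down by d8 = 5/3 → (58/3, -5/3)
  seg 5: left by d3 = 2 → (52/3, -5/3)
  seg 6: up by d1 = 5/3 → (52/3, 0)
  seg 7: up by d10 = 3 → (52/3, 3)
  seg 8: down by d4 = 5 → (52/3, -2)
  seg 9: down by d3 = 2 → (52/3, -4)
  seg 10: up by d5 = 13/3 → (52/3, 1/3)

d5 = 13/3
d6 = 41/6
d7 = 26/3
d8 = 5/3
d9 = -17
d10 = 3
endpoint = (52/3, 1/3)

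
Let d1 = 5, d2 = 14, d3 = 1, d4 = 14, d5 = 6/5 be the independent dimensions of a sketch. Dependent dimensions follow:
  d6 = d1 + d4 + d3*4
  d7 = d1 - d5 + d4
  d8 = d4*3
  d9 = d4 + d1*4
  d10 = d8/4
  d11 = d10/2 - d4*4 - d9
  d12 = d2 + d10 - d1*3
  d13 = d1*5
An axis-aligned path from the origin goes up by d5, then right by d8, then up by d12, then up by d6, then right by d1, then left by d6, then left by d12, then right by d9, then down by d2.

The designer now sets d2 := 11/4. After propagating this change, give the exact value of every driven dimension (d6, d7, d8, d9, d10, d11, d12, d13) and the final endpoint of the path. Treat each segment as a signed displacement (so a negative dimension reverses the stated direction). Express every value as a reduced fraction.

d6 = 23
d7 = 89/5
d8 = 42
d9 = 34
d10 = 21/2
d11 = -339/4
d12 = -7/4
d13 = 25
endpoint = (239/4, 197/10)

Apply edit: d2 := 11/4
  d6 = d1 + d4 + d3*4 = 23
  d7 = d1 - d5 + d4 = 89/5
  d8 = d4*3 = 42
  d9 = d4 + d1*4 = 34
  d10 = d8/4 = 21/2
  d11 = d10/2 - d4*4 - d9 = -339/4
  d12 = d2 + d10 - d1*3 = -7/4
  d13 = d1*5 = 25
Walk from origin (0, 0):
  seg 1: up by d5 = 6/5 → (0, 6/5)
  seg 2: right by d8 = 42 → (42, 6/5)
  seg 3: up by d12 = -7/4 → (42, -11/20)
  seg 4: up by d6 = 23 → (42, 449/20)
  seg 5: right by d1 = 5 → (47, 449/20)
  seg 6: left by d6 = 23 → (24, 449/20)
  seg 7: left by d12 = -7/4 → (103/4, 449/20)
  seg 8: right by d9 = 34 → (239/4, 449/20)
  seg 9: down by d2 = 11/4 → (239/4, 197/10)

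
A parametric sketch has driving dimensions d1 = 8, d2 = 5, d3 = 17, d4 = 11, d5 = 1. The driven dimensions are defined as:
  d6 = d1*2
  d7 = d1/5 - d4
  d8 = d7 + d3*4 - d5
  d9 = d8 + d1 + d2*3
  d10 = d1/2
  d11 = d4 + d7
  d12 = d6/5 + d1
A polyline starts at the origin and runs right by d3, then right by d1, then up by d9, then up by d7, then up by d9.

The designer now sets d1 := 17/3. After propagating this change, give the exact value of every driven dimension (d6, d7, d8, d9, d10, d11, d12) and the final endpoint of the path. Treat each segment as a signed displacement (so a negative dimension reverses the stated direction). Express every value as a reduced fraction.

d6 = 34/3
d7 = -148/15
d8 = 857/15
d9 = 389/5
d10 = 17/6
d11 = 17/15
d12 = 119/15
endpoint = (68/3, 2186/15)

Apply edit: d1 := 17/3
  d6 = d1*2 = 34/3
  d7 = d1/5 - d4 = -148/15
  d8 = d7 + d3*4 - d5 = 857/15
  d9 = d8 + d1 + d2*3 = 389/5
  d10 = d1/2 = 17/6
  d11 = d4 + d7 = 17/15
  d12 = d6/5 + d1 = 119/15
Walk from origin (0, 0):
  seg 1: right by d3 = 17 → (17, 0)
  seg 2: right by d1 = 17/3 → (68/3, 0)
  seg 3: up by d9 = 389/5 → (68/3, 389/5)
  seg 4: up by d7 = -148/15 → (68/3, 1019/15)
  seg 5: up by d9 = 389/5 → (68/3, 2186/15)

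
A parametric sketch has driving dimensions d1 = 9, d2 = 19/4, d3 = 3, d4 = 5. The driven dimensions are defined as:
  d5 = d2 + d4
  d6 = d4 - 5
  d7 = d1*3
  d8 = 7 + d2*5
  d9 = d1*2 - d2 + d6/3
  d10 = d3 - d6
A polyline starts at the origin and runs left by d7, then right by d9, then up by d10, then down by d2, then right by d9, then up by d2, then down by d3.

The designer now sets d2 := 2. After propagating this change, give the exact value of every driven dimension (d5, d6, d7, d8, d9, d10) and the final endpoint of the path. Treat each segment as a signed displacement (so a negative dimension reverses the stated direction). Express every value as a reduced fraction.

Apply edit: d2 := 2
  d5 = d2 + d4 = 7
  d6 = d4 - 5 = 0
  d7 = d1*3 = 27
  d8 = 7 + d2*5 = 17
  d9 = d1*2 - d2 + d6/3 = 16
  d10 = d3 - d6 = 3
Walk from origin (0, 0):
  seg 1: left by d7 = 27 → (-27, 0)
  seg 2: right by d9 = 16 → (-11, 0)
  seg 3: up by d10 = 3 → (-11, 3)
  seg 4: down by d2 = 2 → (-11, 1)
  seg 5: right by d9 = 16 → (5, 1)
  seg 6: up by d2 = 2 → (5, 3)
  seg 7: down by d3 = 3 → (5, 0)

d5 = 7
d6 = 0
d7 = 27
d8 = 17
d9 = 16
d10 = 3
endpoint = (5, 0)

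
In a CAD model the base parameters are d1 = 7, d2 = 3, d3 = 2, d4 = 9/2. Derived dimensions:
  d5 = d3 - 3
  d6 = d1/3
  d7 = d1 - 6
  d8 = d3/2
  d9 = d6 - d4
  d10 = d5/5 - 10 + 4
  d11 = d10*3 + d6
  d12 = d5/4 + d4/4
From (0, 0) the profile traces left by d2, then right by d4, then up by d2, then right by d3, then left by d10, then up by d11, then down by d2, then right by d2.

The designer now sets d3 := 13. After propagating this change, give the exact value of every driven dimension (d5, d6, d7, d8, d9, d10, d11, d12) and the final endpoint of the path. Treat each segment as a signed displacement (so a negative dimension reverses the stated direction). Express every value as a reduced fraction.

Apply edit: d3 := 13
  d5 = d3 - 3 = 10
  d6 = d1/3 = 7/3
  d7 = d1 - 6 = 1
  d8 = d3/2 = 13/2
  d9 = d6 - d4 = -13/6
  d10 = d5/5 - 10 + 4 = -4
  d11 = d10*3 + d6 = -29/3
  d12 = d5/4 + d4/4 = 29/8
Walk from origin (0, 0):
  seg 1: left by d2 = 3 → (-3, 0)
  seg 2: right by d4 = 9/2 → (3/2, 0)
  seg 3: up by d2 = 3 → (3/2, 3)
  seg 4: right by d3 = 13 → (29/2, 3)
  seg 5: left by d10 = -4 → (37/2, 3)
  seg 6: up by d11 = -29/3 → (37/2, -20/3)
  seg 7: down by d2 = 3 → (37/2, -29/3)
  seg 8: right by d2 = 3 → (43/2, -29/3)

d5 = 10
d6 = 7/3
d7 = 1
d8 = 13/2
d9 = -13/6
d10 = -4
d11 = -29/3
d12 = 29/8
endpoint = (43/2, -29/3)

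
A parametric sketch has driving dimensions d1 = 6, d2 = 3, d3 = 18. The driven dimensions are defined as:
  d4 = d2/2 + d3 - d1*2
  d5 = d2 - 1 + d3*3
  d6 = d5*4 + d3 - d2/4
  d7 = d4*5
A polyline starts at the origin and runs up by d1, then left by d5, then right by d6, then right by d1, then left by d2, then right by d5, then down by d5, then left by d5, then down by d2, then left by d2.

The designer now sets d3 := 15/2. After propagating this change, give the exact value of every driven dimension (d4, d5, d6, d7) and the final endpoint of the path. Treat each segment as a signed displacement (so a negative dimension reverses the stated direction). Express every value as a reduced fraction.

d4 = -3
d5 = 49/2
d6 = 419/4
d7 = -15
endpoint = (321/4, -43/2)

Apply edit: d3 := 15/2
  d4 = d2/2 + d3 - d1*2 = -3
  d5 = d2 - 1 + d3*3 = 49/2
  d6 = d5*4 + d3 - d2/4 = 419/4
  d7 = d4*5 = -15
Walk from origin (0, 0):
  seg 1: up by d1 = 6 → (0, 6)
  seg 2: left by d5 = 49/2 → (-49/2, 6)
  seg 3: right by d6 = 419/4 → (321/4, 6)
  seg 4: right by d1 = 6 → (345/4, 6)
  seg 5: left by d2 = 3 → (333/4, 6)
  seg 6: right by d5 = 49/2 → (431/4, 6)
  seg 7: down by d5 = 49/2 → (431/4, -37/2)
  seg 8: left by d5 = 49/2 → (333/4, -37/2)
  seg 9: down by d2 = 3 → (333/4, -43/2)
  seg 10: left by d2 = 3 → (321/4, -43/2)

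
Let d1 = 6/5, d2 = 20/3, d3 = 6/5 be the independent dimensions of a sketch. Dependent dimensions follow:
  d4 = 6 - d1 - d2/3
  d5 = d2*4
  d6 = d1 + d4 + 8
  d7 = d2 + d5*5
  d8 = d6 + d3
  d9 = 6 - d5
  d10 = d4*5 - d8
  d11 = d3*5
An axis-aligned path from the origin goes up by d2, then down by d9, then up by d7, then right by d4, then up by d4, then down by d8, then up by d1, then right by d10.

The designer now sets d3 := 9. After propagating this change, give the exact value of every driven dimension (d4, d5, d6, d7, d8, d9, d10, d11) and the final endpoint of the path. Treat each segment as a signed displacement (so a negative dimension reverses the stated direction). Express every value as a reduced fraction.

Apply edit: d3 := 9
  d4 = 6 - d1 - d2/3 = 116/45
  d5 = d2*4 = 80/3
  d6 = d1 + d4 + 8 = 106/9
  d7 = d2 + d5*5 = 140
  d8 = d6 + d3 = 187/9
  d9 = 6 - d5 = -62/3
  d10 = d4*5 - d8 = -71/9
  d11 = d3*5 = 45
Walk from origin (0, 0):
  seg 1: up by d2 = 20/3 → (0, 20/3)
  seg 2: down by d9 = -62/3 → (0, 82/3)
  seg 3: up by d7 = 140 → (0, 502/3)
  seg 4: right by d4 = 116/45 → (116/45, 502/3)
  seg 5: up by d4 = 116/45 → (116/45, 7646/45)
  seg 6: down by d8 = 187/9 → (116/45, 2237/15)
  seg 7: up by d1 = 6/5 → (116/45, 451/3)
  seg 8: right by d10 = -71/9 → (-239/45, 451/3)

d4 = 116/45
d5 = 80/3
d6 = 106/9
d7 = 140
d8 = 187/9
d9 = -62/3
d10 = -71/9
d11 = 45
endpoint = (-239/45, 451/3)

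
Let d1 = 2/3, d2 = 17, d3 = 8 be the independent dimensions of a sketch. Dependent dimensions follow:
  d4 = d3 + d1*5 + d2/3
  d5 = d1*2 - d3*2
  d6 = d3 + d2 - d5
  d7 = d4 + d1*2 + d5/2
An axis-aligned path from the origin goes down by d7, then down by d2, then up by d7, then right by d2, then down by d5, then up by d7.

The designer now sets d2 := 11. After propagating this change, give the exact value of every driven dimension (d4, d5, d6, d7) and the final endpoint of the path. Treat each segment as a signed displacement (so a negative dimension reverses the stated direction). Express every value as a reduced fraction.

d4 = 15
d5 = -44/3
d6 = 101/3
d7 = 9
endpoint = (11, 38/3)

Apply edit: d2 := 11
  d4 = d3 + d1*5 + d2/3 = 15
  d5 = d1*2 - d3*2 = -44/3
  d6 = d3 + d2 - d5 = 101/3
  d7 = d4 + d1*2 + d5/2 = 9
Walk from origin (0, 0):
  seg 1: down by d7 = 9 → (0, -9)
  seg 2: down by d2 = 11 → (0, -20)
  seg 3: up by d7 = 9 → (0, -11)
  seg 4: right by d2 = 11 → (11, -11)
  seg 5: down by d5 = -44/3 → (11, 11/3)
  seg 6: up by d7 = 9 → (11, 38/3)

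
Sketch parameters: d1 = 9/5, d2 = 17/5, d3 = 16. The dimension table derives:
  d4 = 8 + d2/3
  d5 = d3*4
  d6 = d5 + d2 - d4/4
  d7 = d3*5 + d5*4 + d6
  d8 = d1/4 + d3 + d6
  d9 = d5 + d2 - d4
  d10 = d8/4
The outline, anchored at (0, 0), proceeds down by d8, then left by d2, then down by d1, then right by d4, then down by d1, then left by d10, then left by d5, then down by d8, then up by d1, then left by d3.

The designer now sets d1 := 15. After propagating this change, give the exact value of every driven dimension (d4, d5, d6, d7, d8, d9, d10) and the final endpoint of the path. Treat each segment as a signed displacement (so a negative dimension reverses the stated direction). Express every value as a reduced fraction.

Apply edit: d1 := 15
  d4 = 8 + d2/3 = 137/15
  d5 = d3*4 = 64
  d6 = d5 + d2 - d4/4 = 3907/60
  d7 = d3*5 + d5*4 + d6 = 24067/60
  d8 = d1/4 + d3 + d6 = 1273/15
  d9 = d5 + d2 - d4 = 874/15
  d10 = d8/4 = 1273/60
Walk from origin (0, 0):
  seg 1: down by d8 = 1273/15 → (0, -1273/15)
  seg 2: left by d2 = 17/5 → (-17/5, -1273/15)
  seg 3: down by d1 = 15 → (-17/5, -1498/15)
  seg 4: right by d4 = 137/15 → (86/15, -1498/15)
  seg 5: down by d1 = 15 → (86/15, -1723/15)
  seg 6: left by d10 = 1273/60 → (-929/60, -1723/15)
  seg 7: left by d5 = 64 → (-4769/60, -1723/15)
  seg 8: down by d8 = 1273/15 → (-4769/60, -2996/15)
  seg 9: up by d1 = 15 → (-4769/60, -2771/15)
  seg 10: left by d3 = 16 → (-5729/60, -2771/15)

d4 = 137/15
d5 = 64
d6 = 3907/60
d7 = 24067/60
d8 = 1273/15
d9 = 874/15
d10 = 1273/60
endpoint = (-5729/60, -2771/15)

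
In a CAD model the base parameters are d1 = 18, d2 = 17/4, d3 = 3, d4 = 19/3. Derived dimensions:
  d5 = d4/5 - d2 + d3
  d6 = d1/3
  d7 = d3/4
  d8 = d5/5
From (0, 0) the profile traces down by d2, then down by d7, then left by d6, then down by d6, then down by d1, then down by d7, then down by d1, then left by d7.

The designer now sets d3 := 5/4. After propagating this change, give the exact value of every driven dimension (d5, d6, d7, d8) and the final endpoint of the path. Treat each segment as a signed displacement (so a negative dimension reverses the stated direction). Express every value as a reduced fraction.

d5 = -26/15
d6 = 6
d7 = 5/16
d8 = -26/75
endpoint = (-101/16, -375/8)

Apply edit: d3 := 5/4
  d5 = d4/5 - d2 + d3 = -26/15
  d6 = d1/3 = 6
  d7 = d3/4 = 5/16
  d8 = d5/5 = -26/75
Walk from origin (0, 0):
  seg 1: down by d2 = 17/4 → (0, -17/4)
  seg 2: down by d7 = 5/16 → (0, -73/16)
  seg 3: left by d6 = 6 → (-6, -73/16)
  seg 4: down by d6 = 6 → (-6, -169/16)
  seg 5: down by d1 = 18 → (-6, -457/16)
  seg 6: down by d7 = 5/16 → (-6, -231/8)
  seg 7: down by d1 = 18 → (-6, -375/8)
  seg 8: left by d7 = 5/16 → (-101/16, -375/8)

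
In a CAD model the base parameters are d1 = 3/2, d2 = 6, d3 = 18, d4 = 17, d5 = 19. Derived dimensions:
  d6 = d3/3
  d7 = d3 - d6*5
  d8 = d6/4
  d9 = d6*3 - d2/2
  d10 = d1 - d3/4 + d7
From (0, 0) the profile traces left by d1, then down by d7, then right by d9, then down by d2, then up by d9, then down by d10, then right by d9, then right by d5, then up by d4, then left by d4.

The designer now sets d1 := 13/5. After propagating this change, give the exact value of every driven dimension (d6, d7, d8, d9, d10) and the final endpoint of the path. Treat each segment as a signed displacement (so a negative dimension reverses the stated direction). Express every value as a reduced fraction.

Apply edit: d1 := 13/5
  d6 = d3/3 = 6
  d7 = d3 - d6*5 = -12
  d8 = d6/4 = 3/2
  d9 = d6*3 - d2/2 = 15
  d10 = d1 - d3/4 + d7 = -139/10
Walk from origin (0, 0):
  seg 1: left by d1 = 13/5 → (-13/5, 0)
  seg 2: down by d7 = -12 → (-13/5, 12)
  seg 3: right by d9 = 15 → (62/5, 12)
  seg 4: down by d2 = 6 → (62/5, 6)
  seg 5: up by d9 = 15 → (62/5, 21)
  seg 6: down by d10 = -139/10 → (62/5, 349/10)
  seg 7: right by d9 = 15 → (137/5, 349/10)
  seg 8: right by d5 = 19 → (232/5, 349/10)
  seg 9: up by d4 = 17 → (232/5, 519/10)
  seg 10: left by d4 = 17 → (147/5, 519/10)

d6 = 6
d7 = -12
d8 = 3/2
d9 = 15
d10 = -139/10
endpoint = (147/5, 519/10)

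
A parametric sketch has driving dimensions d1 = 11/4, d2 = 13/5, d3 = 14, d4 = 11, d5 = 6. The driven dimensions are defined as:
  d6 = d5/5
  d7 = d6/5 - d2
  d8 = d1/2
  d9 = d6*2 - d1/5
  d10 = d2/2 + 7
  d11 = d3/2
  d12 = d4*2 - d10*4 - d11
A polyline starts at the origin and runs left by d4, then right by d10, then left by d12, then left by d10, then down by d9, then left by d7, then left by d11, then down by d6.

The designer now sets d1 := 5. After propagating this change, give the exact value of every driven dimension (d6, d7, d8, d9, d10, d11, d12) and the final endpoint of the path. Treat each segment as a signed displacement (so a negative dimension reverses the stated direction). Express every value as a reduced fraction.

d6 = 6/5
d7 = -59/25
d8 = 5/2
d9 = 7/5
d10 = 83/10
d11 = 7
d12 = -91/5
endpoint = (64/25, -13/5)

Apply edit: d1 := 5
  d6 = d5/5 = 6/5
  d7 = d6/5 - d2 = -59/25
  d8 = d1/2 = 5/2
  d9 = d6*2 - d1/5 = 7/5
  d10 = d2/2 + 7 = 83/10
  d11 = d3/2 = 7
  d12 = d4*2 - d10*4 - d11 = -91/5
Walk from origin (0, 0):
  seg 1: left by d4 = 11 → (-11, 0)
  seg 2: right by d10 = 83/10 → (-27/10, 0)
  seg 3: left by d12 = -91/5 → (31/2, 0)
  seg 4: left by d10 = 83/10 → (36/5, 0)
  seg 5: down by d9 = 7/5 → (36/5, -7/5)
  seg 6: left by d7 = -59/25 → (239/25, -7/5)
  seg 7: left by d11 = 7 → (64/25, -7/5)
  seg 8: down by d6 = 6/5 → (64/25, -13/5)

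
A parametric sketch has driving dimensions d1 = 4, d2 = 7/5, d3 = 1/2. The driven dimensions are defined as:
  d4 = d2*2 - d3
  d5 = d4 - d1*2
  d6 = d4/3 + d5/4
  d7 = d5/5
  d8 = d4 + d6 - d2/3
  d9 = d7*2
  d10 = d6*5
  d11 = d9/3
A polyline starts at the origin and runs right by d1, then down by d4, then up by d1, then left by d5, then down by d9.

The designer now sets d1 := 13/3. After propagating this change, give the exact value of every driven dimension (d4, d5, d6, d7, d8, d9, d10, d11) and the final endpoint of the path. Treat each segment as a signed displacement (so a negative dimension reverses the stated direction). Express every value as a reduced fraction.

d4 = 23/10
d5 = -191/30
d6 = -33/40
d7 = -191/150
d8 = 121/120
d9 = -191/75
d10 = -33/8
d11 = -191/225
endpoint = (107/10, 229/50)

Apply edit: d1 := 13/3
  d4 = d2*2 - d3 = 23/10
  d5 = d4 - d1*2 = -191/30
  d6 = d4/3 + d5/4 = -33/40
  d7 = d5/5 = -191/150
  d8 = d4 + d6 - d2/3 = 121/120
  d9 = d7*2 = -191/75
  d10 = d6*5 = -33/8
  d11 = d9/3 = -191/225
Walk from origin (0, 0):
  seg 1: right by d1 = 13/3 → (13/3, 0)
  seg 2: down by d4 = 23/10 → (13/3, -23/10)
  seg 3: up by d1 = 13/3 → (13/3, 61/30)
  seg 4: left by d5 = -191/30 → (107/10, 61/30)
  seg 5: down by d9 = -191/75 → (107/10, 229/50)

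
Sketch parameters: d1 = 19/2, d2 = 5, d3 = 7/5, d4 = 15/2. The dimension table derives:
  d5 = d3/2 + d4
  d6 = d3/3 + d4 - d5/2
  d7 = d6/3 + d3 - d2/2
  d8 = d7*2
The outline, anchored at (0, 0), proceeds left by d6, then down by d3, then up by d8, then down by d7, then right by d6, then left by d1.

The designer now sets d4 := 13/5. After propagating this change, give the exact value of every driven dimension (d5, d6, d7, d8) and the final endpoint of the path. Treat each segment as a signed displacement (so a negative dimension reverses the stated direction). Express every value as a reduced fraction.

d5 = 33/10
d6 = 17/12
d7 = -113/180
d8 = -113/90
endpoint = (-19/2, -73/36)

Apply edit: d4 := 13/5
  d5 = d3/2 + d4 = 33/10
  d6 = d3/3 + d4 - d5/2 = 17/12
  d7 = d6/3 + d3 - d2/2 = -113/180
  d8 = d7*2 = -113/90
Walk from origin (0, 0):
  seg 1: left by d6 = 17/12 → (-17/12, 0)
  seg 2: down by d3 = 7/5 → (-17/12, -7/5)
  seg 3: up by d8 = -113/90 → (-17/12, -239/90)
  seg 4: down by d7 = -113/180 → (-17/12, -73/36)
  seg 5: right by d6 = 17/12 → (0, -73/36)
  seg 6: left by d1 = 19/2 → (-19/2, -73/36)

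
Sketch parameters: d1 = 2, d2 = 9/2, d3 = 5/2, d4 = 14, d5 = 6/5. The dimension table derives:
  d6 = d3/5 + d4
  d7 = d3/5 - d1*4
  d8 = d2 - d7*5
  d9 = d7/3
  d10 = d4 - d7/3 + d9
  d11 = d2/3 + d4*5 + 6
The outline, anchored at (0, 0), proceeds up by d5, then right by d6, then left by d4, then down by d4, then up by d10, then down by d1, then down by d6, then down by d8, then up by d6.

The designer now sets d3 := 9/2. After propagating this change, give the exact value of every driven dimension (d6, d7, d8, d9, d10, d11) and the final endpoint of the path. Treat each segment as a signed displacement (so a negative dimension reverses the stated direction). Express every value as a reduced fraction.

Apply edit: d3 := 9/2
  d6 = d3/5 + d4 = 149/10
  d7 = d3/5 - d1*4 = -71/10
  d8 = d2 - d7*5 = 40
  d9 = d7/3 = -71/30
  d10 = d4 - d7/3 + d9 = 14
  d11 = d2/3 + d4*5 + 6 = 155/2
Walk from origin (0, 0):
  seg 1: up by d5 = 6/5 → (0, 6/5)
  seg 2: right by d6 = 149/10 → (149/10, 6/5)
  seg 3: left by d4 = 14 → (9/10, 6/5)
  seg 4: down by d4 = 14 → (9/10, -64/5)
  seg 5: up by d10 = 14 → (9/10, 6/5)
  seg 6: down by d1 = 2 → (9/10, -4/5)
  seg 7: down by d6 = 149/10 → (9/10, -157/10)
  seg 8: down by d8 = 40 → (9/10, -557/10)
  seg 9: up by d6 = 149/10 → (9/10, -204/5)

d6 = 149/10
d7 = -71/10
d8 = 40
d9 = -71/30
d10 = 14
d11 = 155/2
endpoint = (9/10, -204/5)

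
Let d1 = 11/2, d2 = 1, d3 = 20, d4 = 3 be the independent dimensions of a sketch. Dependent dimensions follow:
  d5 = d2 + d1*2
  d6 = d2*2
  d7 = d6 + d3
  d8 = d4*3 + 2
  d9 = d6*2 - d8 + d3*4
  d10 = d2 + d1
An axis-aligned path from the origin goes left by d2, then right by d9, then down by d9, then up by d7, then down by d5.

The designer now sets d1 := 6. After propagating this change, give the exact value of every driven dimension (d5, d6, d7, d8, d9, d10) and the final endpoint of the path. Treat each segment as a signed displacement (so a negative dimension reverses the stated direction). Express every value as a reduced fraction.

Apply edit: d1 := 6
  d5 = d2 + d1*2 = 13
  d6 = d2*2 = 2
  d7 = d6 + d3 = 22
  d8 = d4*3 + 2 = 11
  d9 = d6*2 - d8 + d3*4 = 73
  d10 = d2 + d1 = 7
Walk from origin (0, 0):
  seg 1: left by d2 = 1 → (-1, 0)
  seg 2: right by d9 = 73 → (72, 0)
  seg 3: down by d9 = 73 → (72, -73)
  seg 4: up by d7 = 22 → (72, -51)
  seg 5: down by d5 = 13 → (72, -64)

d5 = 13
d6 = 2
d7 = 22
d8 = 11
d9 = 73
d10 = 7
endpoint = (72, -64)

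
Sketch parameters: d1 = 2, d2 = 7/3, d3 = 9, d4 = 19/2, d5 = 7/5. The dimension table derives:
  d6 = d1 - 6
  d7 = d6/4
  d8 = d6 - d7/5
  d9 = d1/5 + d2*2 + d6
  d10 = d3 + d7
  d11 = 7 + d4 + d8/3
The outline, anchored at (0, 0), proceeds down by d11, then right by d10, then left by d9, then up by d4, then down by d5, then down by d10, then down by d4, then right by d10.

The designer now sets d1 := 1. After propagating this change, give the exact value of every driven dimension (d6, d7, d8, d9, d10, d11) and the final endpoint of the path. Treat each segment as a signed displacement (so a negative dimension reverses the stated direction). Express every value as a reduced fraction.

d6 = -5
d7 = -5/4
d8 = -19/4
d9 = -2/15
d10 = 31/4
d11 = 179/12
endpoint = (469/30, -361/15)

Apply edit: d1 := 1
  d6 = d1 - 6 = -5
  d7 = d6/4 = -5/4
  d8 = d6 - d7/5 = -19/4
  d9 = d1/5 + d2*2 + d6 = -2/15
  d10 = d3 + d7 = 31/4
  d11 = 7 + d4 + d8/3 = 179/12
Walk from origin (0, 0):
  seg 1: down by d11 = 179/12 → (0, -179/12)
  seg 2: right by d10 = 31/4 → (31/4, -179/12)
  seg 3: left by d9 = -2/15 → (473/60, -179/12)
  seg 4: up by d4 = 19/2 → (473/60, -65/12)
  seg 5: down by d5 = 7/5 → (473/60, -409/60)
  seg 6: down by d10 = 31/4 → (473/60, -437/30)
  seg 7: down by d4 = 19/2 → (473/60, -361/15)
  seg 8: right by d10 = 31/4 → (469/30, -361/15)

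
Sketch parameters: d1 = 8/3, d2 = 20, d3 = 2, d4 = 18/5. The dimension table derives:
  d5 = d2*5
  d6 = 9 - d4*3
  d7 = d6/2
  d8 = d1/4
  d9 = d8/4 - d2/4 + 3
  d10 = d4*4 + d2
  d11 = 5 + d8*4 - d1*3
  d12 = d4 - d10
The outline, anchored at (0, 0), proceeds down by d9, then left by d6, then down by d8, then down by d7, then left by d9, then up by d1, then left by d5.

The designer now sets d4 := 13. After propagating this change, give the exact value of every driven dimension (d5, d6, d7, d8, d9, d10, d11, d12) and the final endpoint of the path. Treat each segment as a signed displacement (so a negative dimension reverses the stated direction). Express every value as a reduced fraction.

Apply edit: d4 := 13
  d5 = d2*5 = 100
  d6 = 9 - d4*3 = -30
  d7 = d6/2 = -15
  d8 = d1/4 = 2/3
  d9 = d8/4 - d2/4 + 3 = -11/6
  d10 = d4*4 + d2 = 72
  d11 = 5 + d8*4 - d1*3 = -1/3
  d12 = d4 - d10 = -59
Walk from origin (0, 0):
  seg 1: down by d9 = -11/6 → (0, 11/6)
  seg 2: left by d6 = -30 → (30, 11/6)
  seg 3: down by d8 = 2/3 → (30, 7/6)
  seg 4: down by d7 = -15 → (30, 97/6)
  seg 5: left by d9 = -11/6 → (191/6, 97/6)
  seg 6: up by d1 = 8/3 → (191/6, 113/6)
  seg 7: left by d5 = 100 → (-409/6, 113/6)

d5 = 100
d6 = -30
d7 = -15
d8 = 2/3
d9 = -11/6
d10 = 72
d11 = -1/3
d12 = -59
endpoint = (-409/6, 113/6)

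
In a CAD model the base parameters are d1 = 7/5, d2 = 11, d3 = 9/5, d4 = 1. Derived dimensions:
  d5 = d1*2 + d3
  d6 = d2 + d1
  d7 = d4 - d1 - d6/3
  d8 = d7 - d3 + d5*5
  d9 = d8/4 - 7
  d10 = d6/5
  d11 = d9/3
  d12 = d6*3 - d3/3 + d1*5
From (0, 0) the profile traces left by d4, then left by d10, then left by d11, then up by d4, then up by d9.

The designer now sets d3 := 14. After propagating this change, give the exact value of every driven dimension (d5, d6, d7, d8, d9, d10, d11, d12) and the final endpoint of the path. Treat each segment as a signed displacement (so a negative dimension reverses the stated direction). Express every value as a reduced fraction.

d5 = 84/5
d6 = 62/5
d7 = -68/15
d8 = 982/15
d9 = 281/30
d10 = 62/25
d11 = 281/90
d12 = 593/15
endpoint = (-2971/450, 311/30)

Apply edit: d3 := 14
  d5 = d1*2 + d3 = 84/5
  d6 = d2 + d1 = 62/5
  d7 = d4 - d1 - d6/3 = -68/15
  d8 = d7 - d3 + d5*5 = 982/15
  d9 = d8/4 - 7 = 281/30
  d10 = d6/5 = 62/25
  d11 = d9/3 = 281/90
  d12 = d6*3 - d3/3 + d1*5 = 593/15
Walk from origin (0, 0):
  seg 1: left by d4 = 1 → (-1, 0)
  seg 2: left by d10 = 62/25 → (-87/25, 0)
  seg 3: left by d11 = 281/90 → (-2971/450, 0)
  seg 4: up by d4 = 1 → (-2971/450, 1)
  seg 5: up by d9 = 281/30 → (-2971/450, 311/30)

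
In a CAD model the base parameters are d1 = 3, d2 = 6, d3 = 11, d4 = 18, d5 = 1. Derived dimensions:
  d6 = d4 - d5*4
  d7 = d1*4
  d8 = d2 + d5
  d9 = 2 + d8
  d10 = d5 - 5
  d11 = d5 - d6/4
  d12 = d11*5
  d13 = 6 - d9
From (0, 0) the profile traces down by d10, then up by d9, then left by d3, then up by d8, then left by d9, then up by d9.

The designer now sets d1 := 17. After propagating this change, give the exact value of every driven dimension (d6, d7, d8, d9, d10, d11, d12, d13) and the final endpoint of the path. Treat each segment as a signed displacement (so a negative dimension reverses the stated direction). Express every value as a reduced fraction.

Apply edit: d1 := 17
  d6 = d4 - d5*4 = 14
  d7 = d1*4 = 68
  d8 = d2 + d5 = 7
  d9 = 2 + d8 = 9
  d10 = d5 - 5 = -4
  d11 = d5 - d6/4 = -5/2
  d12 = d11*5 = -25/2
  d13 = 6 - d9 = -3
Walk from origin (0, 0):
  seg 1: down by d10 = -4 → (0, 4)
  seg 2: up by d9 = 9 → (0, 13)
  seg 3: left by d3 = 11 → (-11, 13)
  seg 4: up by d8 = 7 → (-11, 20)
  seg 5: left by d9 = 9 → (-20, 20)
  seg 6: up by d9 = 9 → (-20, 29)

d6 = 14
d7 = 68
d8 = 7
d9 = 9
d10 = -4
d11 = -5/2
d12 = -25/2
d13 = -3
endpoint = (-20, 29)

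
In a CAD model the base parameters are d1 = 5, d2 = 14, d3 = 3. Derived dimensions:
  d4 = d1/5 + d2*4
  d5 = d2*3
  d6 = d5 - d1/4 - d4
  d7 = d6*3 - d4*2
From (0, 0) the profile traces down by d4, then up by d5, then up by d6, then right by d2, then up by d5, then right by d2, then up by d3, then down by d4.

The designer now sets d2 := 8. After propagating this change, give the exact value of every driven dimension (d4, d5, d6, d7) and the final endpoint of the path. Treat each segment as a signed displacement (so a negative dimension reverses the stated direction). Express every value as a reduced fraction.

Apply edit: d2 := 8
  d4 = d1/5 + d2*4 = 33
  d5 = d2*3 = 24
  d6 = d5 - d1/4 - d4 = -41/4
  d7 = d6*3 - d4*2 = -387/4
Walk from origin (0, 0):
  seg 1: down by d4 = 33 → (0, -33)
  seg 2: up by d5 = 24 → (0, -9)
  seg 3: up by d6 = -41/4 → (0, -77/4)
  seg 4: right by d2 = 8 → (8, -77/4)
  seg 5: up by d5 = 24 → (8, 19/4)
  seg 6: right by d2 = 8 → (16, 19/4)
  seg 7: up by d3 = 3 → (16, 31/4)
  seg 8: down by d4 = 33 → (16, -101/4)

d4 = 33
d5 = 24
d6 = -41/4
d7 = -387/4
endpoint = (16, -101/4)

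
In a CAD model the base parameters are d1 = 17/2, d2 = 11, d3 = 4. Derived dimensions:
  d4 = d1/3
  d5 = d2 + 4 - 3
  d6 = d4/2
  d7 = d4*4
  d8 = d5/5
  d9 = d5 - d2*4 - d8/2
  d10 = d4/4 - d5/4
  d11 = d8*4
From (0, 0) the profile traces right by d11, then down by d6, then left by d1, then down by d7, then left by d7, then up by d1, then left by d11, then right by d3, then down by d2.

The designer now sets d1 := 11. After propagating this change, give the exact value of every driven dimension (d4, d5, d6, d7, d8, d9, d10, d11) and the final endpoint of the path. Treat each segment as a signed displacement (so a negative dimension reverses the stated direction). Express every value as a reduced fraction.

d4 = 11/3
d5 = 12
d6 = 11/6
d7 = 44/3
d8 = 12/5
d9 = -166/5
d10 = -25/12
d11 = 48/5
endpoint = (-65/3, -33/2)

Apply edit: d1 := 11
  d4 = d1/3 = 11/3
  d5 = d2 + 4 - 3 = 12
  d6 = d4/2 = 11/6
  d7 = d4*4 = 44/3
  d8 = d5/5 = 12/5
  d9 = d5 - d2*4 - d8/2 = -166/5
  d10 = d4/4 - d5/4 = -25/12
  d11 = d8*4 = 48/5
Walk from origin (0, 0):
  seg 1: right by d11 = 48/5 → (48/5, 0)
  seg 2: down by d6 = 11/6 → (48/5, -11/6)
  seg 3: left by d1 = 11 → (-7/5, -11/6)
  seg 4: down by d7 = 44/3 → (-7/5, -33/2)
  seg 5: left by d7 = 44/3 → (-241/15, -33/2)
  seg 6: up by d1 = 11 → (-241/15, -11/2)
  seg 7: left by d11 = 48/5 → (-77/3, -11/2)
  seg 8: right by d3 = 4 → (-65/3, -11/2)
  seg 9: down by d2 = 11 → (-65/3, -33/2)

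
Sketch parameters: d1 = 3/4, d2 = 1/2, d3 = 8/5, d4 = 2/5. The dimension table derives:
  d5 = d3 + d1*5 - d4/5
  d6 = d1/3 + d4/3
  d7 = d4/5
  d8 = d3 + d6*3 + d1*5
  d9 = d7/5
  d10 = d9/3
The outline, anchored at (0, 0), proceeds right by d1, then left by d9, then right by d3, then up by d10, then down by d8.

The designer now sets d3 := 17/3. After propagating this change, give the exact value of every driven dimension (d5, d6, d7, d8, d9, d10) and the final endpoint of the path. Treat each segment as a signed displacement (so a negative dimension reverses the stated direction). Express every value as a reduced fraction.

d5 = 2801/300
d6 = 23/60
d7 = 2/25
d8 = 317/30
d9 = 2/125
d10 = 2/375
endpoint = (9601/1500, -7921/750)

Apply edit: d3 := 17/3
  d5 = d3 + d1*5 - d4/5 = 2801/300
  d6 = d1/3 + d4/3 = 23/60
  d7 = d4/5 = 2/25
  d8 = d3 + d6*3 + d1*5 = 317/30
  d9 = d7/5 = 2/125
  d10 = d9/3 = 2/375
Walk from origin (0, 0):
  seg 1: right by d1 = 3/4 → (3/4, 0)
  seg 2: left by d9 = 2/125 → (367/500, 0)
  seg 3: right by d3 = 17/3 → (9601/1500, 0)
  seg 4: up by d10 = 2/375 → (9601/1500, 2/375)
  seg 5: down by d8 = 317/30 → (9601/1500, -7921/750)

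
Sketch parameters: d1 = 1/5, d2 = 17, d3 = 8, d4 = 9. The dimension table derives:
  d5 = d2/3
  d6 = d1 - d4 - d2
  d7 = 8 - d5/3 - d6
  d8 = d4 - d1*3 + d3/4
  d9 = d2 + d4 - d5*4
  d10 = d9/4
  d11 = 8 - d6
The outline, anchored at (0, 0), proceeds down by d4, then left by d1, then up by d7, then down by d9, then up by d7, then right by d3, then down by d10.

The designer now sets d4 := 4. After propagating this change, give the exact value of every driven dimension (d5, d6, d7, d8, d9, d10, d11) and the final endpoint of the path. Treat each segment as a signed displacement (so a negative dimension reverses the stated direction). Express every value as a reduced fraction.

d5 = 17/3
d6 = -104/5
d7 = 1211/45
d8 = 27/5
d9 = -5/3
d10 = -5/12
d11 = 144/5
endpoint = (39/5, 9343/180)

Apply edit: d4 := 4
  d5 = d2/3 = 17/3
  d6 = d1 - d4 - d2 = -104/5
  d7 = 8 - d5/3 - d6 = 1211/45
  d8 = d4 - d1*3 + d3/4 = 27/5
  d9 = d2 + d4 - d5*4 = -5/3
  d10 = d9/4 = -5/12
  d11 = 8 - d6 = 144/5
Walk from origin (0, 0):
  seg 1: down by d4 = 4 → (0, -4)
  seg 2: left by d1 = 1/5 → (-1/5, -4)
  seg 3: up by d7 = 1211/45 → (-1/5, 1031/45)
  seg 4: down by d9 = -5/3 → (-1/5, 1106/45)
  seg 5: up by d7 = 1211/45 → (-1/5, 2317/45)
  seg 6: right by d3 = 8 → (39/5, 2317/45)
  seg 7: down by d10 = -5/12 → (39/5, 9343/180)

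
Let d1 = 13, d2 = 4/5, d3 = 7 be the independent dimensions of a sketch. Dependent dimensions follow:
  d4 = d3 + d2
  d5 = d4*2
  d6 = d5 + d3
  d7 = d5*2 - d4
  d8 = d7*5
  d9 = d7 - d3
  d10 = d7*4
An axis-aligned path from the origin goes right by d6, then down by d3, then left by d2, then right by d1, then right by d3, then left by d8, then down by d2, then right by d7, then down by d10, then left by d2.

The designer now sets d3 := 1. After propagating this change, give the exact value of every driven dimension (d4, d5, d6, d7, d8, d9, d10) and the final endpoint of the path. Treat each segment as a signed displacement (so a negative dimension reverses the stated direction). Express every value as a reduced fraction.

Apply edit: d3 := 1
  d4 = d3 + d2 = 9/5
  d5 = d4*2 = 18/5
  d6 = d5 + d3 = 23/5
  d7 = d5*2 - d4 = 27/5
  d8 = d7*5 = 27
  d9 = d7 - d3 = 22/5
  d10 = d7*4 = 108/5
Walk from origin (0, 0):
  seg 1: right by d6 = 23/5 → (23/5, 0)
  seg 2: down by d3 = 1 → (23/5, -1)
  seg 3: left by d2 = 4/5 → (19/5, -1)
  seg 4: right by d1 = 13 → (84/5, -1)
  seg 5: right by d3 = 1 → (89/5, -1)
  seg 6: left by d8 = 27 → (-46/5, -1)
  seg 7: down by d2 = 4/5 → (-46/5, -9/5)
  seg 8: right by d7 = 27/5 → (-19/5, -9/5)
  seg 9: down by d10 = 108/5 → (-19/5, -117/5)
  seg 10: left by d2 = 4/5 → (-23/5, -117/5)

d4 = 9/5
d5 = 18/5
d6 = 23/5
d7 = 27/5
d8 = 27
d9 = 22/5
d10 = 108/5
endpoint = (-23/5, -117/5)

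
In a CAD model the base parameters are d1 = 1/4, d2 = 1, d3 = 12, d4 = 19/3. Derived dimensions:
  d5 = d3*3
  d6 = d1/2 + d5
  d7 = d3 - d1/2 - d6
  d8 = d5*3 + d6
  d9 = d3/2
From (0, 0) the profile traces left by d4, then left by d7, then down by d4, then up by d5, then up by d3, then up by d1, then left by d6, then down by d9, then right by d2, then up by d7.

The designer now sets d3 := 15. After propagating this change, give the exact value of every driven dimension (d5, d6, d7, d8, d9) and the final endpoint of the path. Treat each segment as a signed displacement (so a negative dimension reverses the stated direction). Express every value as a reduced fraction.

Apply edit: d3 := 15
  d5 = d3*3 = 45
  d6 = d1/2 + d5 = 361/8
  d7 = d3 - d1/2 - d6 = -121/4
  d8 = d5*3 + d6 = 1441/8
  d9 = d3/2 = 15/2
Walk from origin (0, 0):
  seg 1: left by d4 = 19/3 → (-19/3, 0)
  seg 2: left by d7 = -121/4 → (287/12, 0)
  seg 3: down by d4 = 19/3 → (287/12, -19/3)
  seg 4: up by d5 = 45 → (287/12, 116/3)
  seg 5: up by d3 = 15 → (287/12, 161/3)
  seg 6: up by d1 = 1/4 → (287/12, 647/12)
  seg 7: left by d6 = 361/8 → (-509/24, 647/12)
  seg 8: down by d9 = 15/2 → (-509/24, 557/12)
  seg 9: right by d2 = 1 → (-485/24, 557/12)
  seg 10: up by d7 = -121/4 → (-485/24, 97/6)

d5 = 45
d6 = 361/8
d7 = -121/4
d8 = 1441/8
d9 = 15/2
endpoint = (-485/24, 97/6)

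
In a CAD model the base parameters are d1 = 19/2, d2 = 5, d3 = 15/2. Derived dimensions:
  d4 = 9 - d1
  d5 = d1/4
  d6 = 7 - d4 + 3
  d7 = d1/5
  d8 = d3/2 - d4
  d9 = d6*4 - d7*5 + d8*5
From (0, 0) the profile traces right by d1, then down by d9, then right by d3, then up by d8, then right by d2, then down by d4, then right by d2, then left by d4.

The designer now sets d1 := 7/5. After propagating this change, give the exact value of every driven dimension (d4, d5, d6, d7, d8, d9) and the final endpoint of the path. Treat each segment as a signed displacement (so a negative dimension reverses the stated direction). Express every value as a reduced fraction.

Apply edit: d1 := 7/5
  d4 = 9 - d1 = 38/5
  d5 = d1/4 = 7/20
  d6 = 7 - d4 + 3 = 12/5
  d7 = d1/5 = 7/25
  d8 = d3/2 - d4 = -77/20
  d9 = d6*4 - d7*5 + d8*5 = -221/20
Walk from origin (0, 0):
  seg 1: right by d1 = 7/5 → (7/5, 0)
  seg 2: down by d9 = -221/20 → (7/5, 221/20)
  seg 3: right by d3 = 15/2 → (89/10, 221/20)
  seg 4: up by d8 = -77/20 → (89/10, 36/5)
  seg 5: right by d2 = 5 → (139/10, 36/5)
  seg 6: down by d4 = 38/5 → (139/10, -2/5)
  seg 7: right by d2 = 5 → (189/10, -2/5)
  seg 8: left by d4 = 38/5 → (113/10, -2/5)

d4 = 38/5
d5 = 7/20
d6 = 12/5
d7 = 7/25
d8 = -77/20
d9 = -221/20
endpoint = (113/10, -2/5)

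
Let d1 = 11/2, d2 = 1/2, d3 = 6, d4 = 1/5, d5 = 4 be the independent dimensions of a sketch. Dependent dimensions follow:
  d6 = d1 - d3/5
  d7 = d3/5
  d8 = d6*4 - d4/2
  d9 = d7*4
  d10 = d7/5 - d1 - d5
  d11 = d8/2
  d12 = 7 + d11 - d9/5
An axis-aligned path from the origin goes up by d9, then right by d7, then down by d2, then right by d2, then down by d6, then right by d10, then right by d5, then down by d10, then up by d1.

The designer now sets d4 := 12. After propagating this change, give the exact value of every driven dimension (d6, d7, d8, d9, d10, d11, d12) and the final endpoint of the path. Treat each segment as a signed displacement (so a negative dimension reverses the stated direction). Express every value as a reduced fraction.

d6 = 43/10
d7 = 6/5
d8 = 56/5
d9 = 24/5
d10 = -463/50
d11 = 28/5
d12 = 291/25
endpoint = (-89/25, 369/25)

Apply edit: d4 := 12
  d6 = d1 - d3/5 = 43/10
  d7 = d3/5 = 6/5
  d8 = d6*4 - d4/2 = 56/5
  d9 = d7*4 = 24/5
  d10 = d7/5 - d1 - d5 = -463/50
  d11 = d8/2 = 28/5
  d12 = 7 + d11 - d9/5 = 291/25
Walk from origin (0, 0):
  seg 1: up by d9 = 24/5 → (0, 24/5)
  seg 2: right by d7 = 6/5 → (6/5, 24/5)
  seg 3: down by d2 = 1/2 → (6/5, 43/10)
  seg 4: right by d2 = 1/2 → (17/10, 43/10)
  seg 5: down by d6 = 43/10 → (17/10, 0)
  seg 6: right by d10 = -463/50 → (-189/25, 0)
  seg 7: right by d5 = 4 → (-89/25, 0)
  seg 8: down by d10 = -463/50 → (-89/25, 463/50)
  seg 9: up by d1 = 11/2 → (-89/25, 369/25)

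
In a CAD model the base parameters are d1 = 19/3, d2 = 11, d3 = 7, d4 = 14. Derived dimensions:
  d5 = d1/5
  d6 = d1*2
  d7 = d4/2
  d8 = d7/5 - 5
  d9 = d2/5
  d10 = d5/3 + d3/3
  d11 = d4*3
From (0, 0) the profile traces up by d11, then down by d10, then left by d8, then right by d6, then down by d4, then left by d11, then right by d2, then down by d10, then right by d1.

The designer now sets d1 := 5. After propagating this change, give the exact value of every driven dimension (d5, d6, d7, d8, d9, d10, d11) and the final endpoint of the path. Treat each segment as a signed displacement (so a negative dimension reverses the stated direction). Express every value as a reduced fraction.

Apply edit: d1 := 5
  d5 = d1/5 = 1
  d6 = d1*2 = 10
  d7 = d4/2 = 7
  d8 = d7/5 - 5 = -18/5
  d9 = d2/5 = 11/5
  d10 = d5/3 + d3/3 = 8/3
  d11 = d4*3 = 42
Walk from origin (0, 0):
  seg 1: up by d11 = 42 → (0, 42)
  seg 2: down by d10 = 8/3 → (0, 118/3)
  seg 3: left by d8 = -18/5 → (18/5, 118/3)
  seg 4: right by d6 = 10 → (68/5, 118/3)
  seg 5: down by d4 = 14 → (68/5, 76/3)
  seg 6: left by d11 = 42 → (-142/5, 76/3)
  seg 7: right by d2 = 11 → (-87/5, 76/3)
  seg 8: down by d10 = 8/3 → (-87/5, 68/3)
  seg 9: right by d1 = 5 → (-62/5, 68/3)

d5 = 1
d6 = 10
d7 = 7
d8 = -18/5
d9 = 11/5
d10 = 8/3
d11 = 42
endpoint = (-62/5, 68/3)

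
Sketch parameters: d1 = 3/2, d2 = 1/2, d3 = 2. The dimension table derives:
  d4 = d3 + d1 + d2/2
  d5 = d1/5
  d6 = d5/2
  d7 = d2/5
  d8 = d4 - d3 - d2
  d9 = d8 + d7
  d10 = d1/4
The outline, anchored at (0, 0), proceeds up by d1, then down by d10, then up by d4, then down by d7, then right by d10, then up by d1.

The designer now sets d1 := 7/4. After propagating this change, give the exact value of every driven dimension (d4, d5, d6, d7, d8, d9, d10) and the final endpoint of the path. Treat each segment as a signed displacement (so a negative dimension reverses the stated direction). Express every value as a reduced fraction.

d4 = 4
d5 = 7/20
d6 = 7/40
d7 = 1/10
d8 = 3/2
d9 = 8/5
d10 = 7/16
endpoint = (7/16, 557/80)

Apply edit: d1 := 7/4
  d4 = d3 + d1 + d2/2 = 4
  d5 = d1/5 = 7/20
  d6 = d5/2 = 7/40
  d7 = d2/5 = 1/10
  d8 = d4 - d3 - d2 = 3/2
  d9 = d8 + d7 = 8/5
  d10 = d1/4 = 7/16
Walk from origin (0, 0):
  seg 1: up by d1 = 7/4 → (0, 7/4)
  seg 2: down by d10 = 7/16 → (0, 21/16)
  seg 3: up by d4 = 4 → (0, 85/16)
  seg 4: down by d7 = 1/10 → (0, 417/80)
  seg 5: right by d10 = 7/16 → (7/16, 417/80)
  seg 6: up by d1 = 7/4 → (7/16, 557/80)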